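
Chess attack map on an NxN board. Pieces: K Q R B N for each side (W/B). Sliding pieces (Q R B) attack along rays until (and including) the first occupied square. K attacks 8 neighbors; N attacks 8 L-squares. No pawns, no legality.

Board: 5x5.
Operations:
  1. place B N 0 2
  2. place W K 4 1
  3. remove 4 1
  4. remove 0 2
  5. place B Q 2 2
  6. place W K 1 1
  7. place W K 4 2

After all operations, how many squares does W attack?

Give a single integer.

Op 1: place BN@(0,2)
Op 2: place WK@(4,1)
Op 3: remove (4,1)
Op 4: remove (0,2)
Op 5: place BQ@(2,2)
Op 6: place WK@(1,1)
Op 7: place WK@(4,2)
Per-piece attacks for W:
  WK@(1,1): attacks (1,2) (1,0) (2,1) (0,1) (2,2) (2,0) (0,2) (0,0)
  WK@(4,2): attacks (4,3) (4,1) (3,2) (3,3) (3,1)
Union (13 distinct): (0,0) (0,1) (0,2) (1,0) (1,2) (2,0) (2,1) (2,2) (3,1) (3,2) (3,3) (4,1) (4,3)

Answer: 13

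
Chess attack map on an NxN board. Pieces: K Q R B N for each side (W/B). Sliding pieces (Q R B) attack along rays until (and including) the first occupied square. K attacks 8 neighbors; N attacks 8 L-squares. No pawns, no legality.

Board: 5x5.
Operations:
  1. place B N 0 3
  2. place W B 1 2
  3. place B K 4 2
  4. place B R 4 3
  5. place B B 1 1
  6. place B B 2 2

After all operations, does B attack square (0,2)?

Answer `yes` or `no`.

Op 1: place BN@(0,3)
Op 2: place WB@(1,2)
Op 3: place BK@(4,2)
Op 4: place BR@(4,3)
Op 5: place BB@(1,1)
Op 6: place BB@(2,2)
Per-piece attacks for B:
  BN@(0,3): attacks (2,4) (1,1) (2,2)
  BB@(1,1): attacks (2,2) (2,0) (0,2) (0,0) [ray(1,1) blocked at (2,2)]
  BB@(2,2): attacks (3,3) (4,4) (3,1) (4,0) (1,3) (0,4) (1,1) [ray(-1,-1) blocked at (1,1)]
  BK@(4,2): attacks (4,3) (4,1) (3,2) (3,3) (3,1)
  BR@(4,3): attacks (4,4) (4,2) (3,3) (2,3) (1,3) (0,3) [ray(0,-1) blocked at (4,2); ray(-1,0) blocked at (0,3)]
B attacks (0,2): yes

Answer: yes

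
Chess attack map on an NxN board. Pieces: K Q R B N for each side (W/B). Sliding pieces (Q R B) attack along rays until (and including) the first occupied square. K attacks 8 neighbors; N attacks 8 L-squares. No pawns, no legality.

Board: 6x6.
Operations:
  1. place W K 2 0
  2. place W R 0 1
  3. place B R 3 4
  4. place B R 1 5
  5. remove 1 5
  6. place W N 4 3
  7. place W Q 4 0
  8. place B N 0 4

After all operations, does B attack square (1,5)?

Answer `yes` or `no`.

Op 1: place WK@(2,0)
Op 2: place WR@(0,1)
Op 3: place BR@(3,4)
Op 4: place BR@(1,5)
Op 5: remove (1,5)
Op 6: place WN@(4,3)
Op 7: place WQ@(4,0)
Op 8: place BN@(0,4)
Per-piece attacks for B:
  BN@(0,4): attacks (2,5) (1,2) (2,3)
  BR@(3,4): attacks (3,5) (3,3) (3,2) (3,1) (3,0) (4,4) (5,4) (2,4) (1,4) (0,4) [ray(-1,0) blocked at (0,4)]
B attacks (1,5): no

Answer: no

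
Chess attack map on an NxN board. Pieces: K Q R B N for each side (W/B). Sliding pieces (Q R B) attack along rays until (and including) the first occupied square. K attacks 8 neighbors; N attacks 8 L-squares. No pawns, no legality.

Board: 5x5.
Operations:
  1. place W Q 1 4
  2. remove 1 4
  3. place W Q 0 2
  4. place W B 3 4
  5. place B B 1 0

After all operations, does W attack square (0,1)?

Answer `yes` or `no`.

Answer: yes

Derivation:
Op 1: place WQ@(1,4)
Op 2: remove (1,4)
Op 3: place WQ@(0,2)
Op 4: place WB@(3,4)
Op 5: place BB@(1,0)
Per-piece attacks for W:
  WQ@(0,2): attacks (0,3) (0,4) (0,1) (0,0) (1,2) (2,2) (3,2) (4,2) (1,3) (2,4) (1,1) (2,0)
  WB@(3,4): attacks (4,3) (2,3) (1,2) (0,1)
W attacks (0,1): yes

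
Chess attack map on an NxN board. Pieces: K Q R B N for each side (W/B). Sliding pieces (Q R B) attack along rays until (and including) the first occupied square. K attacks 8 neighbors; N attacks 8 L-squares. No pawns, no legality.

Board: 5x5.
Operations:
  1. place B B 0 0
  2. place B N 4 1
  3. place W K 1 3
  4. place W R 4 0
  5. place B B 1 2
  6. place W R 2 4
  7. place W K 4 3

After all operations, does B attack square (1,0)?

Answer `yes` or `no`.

Answer: no

Derivation:
Op 1: place BB@(0,0)
Op 2: place BN@(4,1)
Op 3: place WK@(1,3)
Op 4: place WR@(4,0)
Op 5: place BB@(1,2)
Op 6: place WR@(2,4)
Op 7: place WK@(4,3)
Per-piece attacks for B:
  BB@(0,0): attacks (1,1) (2,2) (3,3) (4,4)
  BB@(1,2): attacks (2,3) (3,4) (2,1) (3,0) (0,3) (0,1)
  BN@(4,1): attacks (3,3) (2,2) (2,0)
B attacks (1,0): no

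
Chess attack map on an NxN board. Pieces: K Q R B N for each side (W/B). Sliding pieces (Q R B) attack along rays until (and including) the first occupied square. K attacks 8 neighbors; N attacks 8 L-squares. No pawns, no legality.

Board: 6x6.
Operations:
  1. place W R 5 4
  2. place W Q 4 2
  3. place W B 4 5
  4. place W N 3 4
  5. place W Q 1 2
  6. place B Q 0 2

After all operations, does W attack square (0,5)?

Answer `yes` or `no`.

Answer: no

Derivation:
Op 1: place WR@(5,4)
Op 2: place WQ@(4,2)
Op 3: place WB@(4,5)
Op 4: place WN@(3,4)
Op 5: place WQ@(1,2)
Op 6: place BQ@(0,2)
Per-piece attacks for W:
  WQ@(1,2): attacks (1,3) (1,4) (1,5) (1,1) (1,0) (2,2) (3,2) (4,2) (0,2) (2,3) (3,4) (2,1) (3,0) (0,3) (0,1) [ray(1,0) blocked at (4,2); ray(-1,0) blocked at (0,2); ray(1,1) blocked at (3,4)]
  WN@(3,4): attacks (5,5) (1,5) (4,2) (5,3) (2,2) (1,3)
  WQ@(4,2): attacks (4,3) (4,4) (4,5) (4,1) (4,0) (5,2) (3,2) (2,2) (1,2) (5,3) (5,1) (3,3) (2,4) (1,5) (3,1) (2,0) [ray(0,1) blocked at (4,5); ray(-1,0) blocked at (1,2)]
  WB@(4,5): attacks (5,4) (3,4) [ray(1,-1) blocked at (5,4); ray(-1,-1) blocked at (3,4)]
  WR@(5,4): attacks (5,5) (5,3) (5,2) (5,1) (5,0) (4,4) (3,4) [ray(-1,0) blocked at (3,4)]
W attacks (0,5): no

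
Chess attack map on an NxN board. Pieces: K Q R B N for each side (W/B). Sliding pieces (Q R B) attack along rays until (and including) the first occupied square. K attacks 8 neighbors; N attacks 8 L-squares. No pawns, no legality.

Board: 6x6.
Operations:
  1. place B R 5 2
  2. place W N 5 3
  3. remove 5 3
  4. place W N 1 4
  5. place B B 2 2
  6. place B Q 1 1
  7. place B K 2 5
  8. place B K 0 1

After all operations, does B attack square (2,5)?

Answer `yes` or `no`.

Op 1: place BR@(5,2)
Op 2: place WN@(5,3)
Op 3: remove (5,3)
Op 4: place WN@(1,4)
Op 5: place BB@(2,2)
Op 6: place BQ@(1,1)
Op 7: place BK@(2,5)
Op 8: place BK@(0,1)
Per-piece attacks for B:
  BK@(0,1): attacks (0,2) (0,0) (1,1) (1,2) (1,0)
  BQ@(1,1): attacks (1,2) (1,3) (1,4) (1,0) (2,1) (3,1) (4,1) (5,1) (0,1) (2,2) (2,0) (0,2) (0,0) [ray(0,1) blocked at (1,4); ray(-1,0) blocked at (0,1); ray(1,1) blocked at (2,2)]
  BB@(2,2): attacks (3,3) (4,4) (5,5) (3,1) (4,0) (1,3) (0,4) (1,1) [ray(-1,-1) blocked at (1,1)]
  BK@(2,5): attacks (2,4) (3,5) (1,5) (3,4) (1,4)
  BR@(5,2): attacks (5,3) (5,4) (5,5) (5,1) (5,0) (4,2) (3,2) (2,2) [ray(-1,0) blocked at (2,2)]
B attacks (2,5): no

Answer: no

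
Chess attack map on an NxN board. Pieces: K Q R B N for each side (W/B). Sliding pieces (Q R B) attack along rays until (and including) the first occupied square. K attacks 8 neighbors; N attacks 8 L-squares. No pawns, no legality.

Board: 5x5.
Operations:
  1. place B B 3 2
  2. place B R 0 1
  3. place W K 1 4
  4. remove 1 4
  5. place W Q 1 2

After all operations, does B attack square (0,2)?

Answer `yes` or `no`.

Answer: yes

Derivation:
Op 1: place BB@(3,2)
Op 2: place BR@(0,1)
Op 3: place WK@(1,4)
Op 4: remove (1,4)
Op 5: place WQ@(1,2)
Per-piece attacks for B:
  BR@(0,1): attacks (0,2) (0,3) (0,4) (0,0) (1,1) (2,1) (3,1) (4,1)
  BB@(3,2): attacks (4,3) (4,1) (2,3) (1,4) (2,1) (1,0)
B attacks (0,2): yes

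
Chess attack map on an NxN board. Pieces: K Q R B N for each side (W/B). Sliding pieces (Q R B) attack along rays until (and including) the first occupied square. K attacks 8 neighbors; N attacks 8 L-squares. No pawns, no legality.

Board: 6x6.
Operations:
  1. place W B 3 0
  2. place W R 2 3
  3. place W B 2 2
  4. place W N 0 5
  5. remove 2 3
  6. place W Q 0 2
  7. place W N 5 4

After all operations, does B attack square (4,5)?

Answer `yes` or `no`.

Answer: no

Derivation:
Op 1: place WB@(3,0)
Op 2: place WR@(2,3)
Op 3: place WB@(2,2)
Op 4: place WN@(0,5)
Op 5: remove (2,3)
Op 6: place WQ@(0,2)
Op 7: place WN@(5,4)
Per-piece attacks for B:
B attacks (4,5): no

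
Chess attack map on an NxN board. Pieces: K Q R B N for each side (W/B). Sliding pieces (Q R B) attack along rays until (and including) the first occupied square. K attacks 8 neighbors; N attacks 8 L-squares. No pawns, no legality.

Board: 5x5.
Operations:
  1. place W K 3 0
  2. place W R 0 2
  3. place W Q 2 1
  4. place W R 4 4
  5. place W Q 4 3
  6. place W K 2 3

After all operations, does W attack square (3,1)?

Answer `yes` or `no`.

Op 1: place WK@(3,0)
Op 2: place WR@(0,2)
Op 3: place WQ@(2,1)
Op 4: place WR@(4,4)
Op 5: place WQ@(4,3)
Op 6: place WK@(2,3)
Per-piece attacks for W:
  WR@(0,2): attacks (0,3) (0,4) (0,1) (0,0) (1,2) (2,2) (3,2) (4,2)
  WQ@(2,1): attacks (2,2) (2,3) (2,0) (3,1) (4,1) (1,1) (0,1) (3,2) (4,3) (3,0) (1,2) (0,3) (1,0) [ray(0,1) blocked at (2,3); ray(1,1) blocked at (4,3); ray(1,-1) blocked at (3,0)]
  WK@(2,3): attacks (2,4) (2,2) (3,3) (1,3) (3,4) (3,2) (1,4) (1,2)
  WK@(3,0): attacks (3,1) (4,0) (2,0) (4,1) (2,1)
  WQ@(4,3): attacks (4,4) (4,2) (4,1) (4,0) (3,3) (2,3) (3,4) (3,2) (2,1) [ray(0,1) blocked at (4,4); ray(-1,0) blocked at (2,3); ray(-1,-1) blocked at (2,1)]
  WR@(4,4): attacks (4,3) (3,4) (2,4) (1,4) (0,4) [ray(0,-1) blocked at (4,3)]
W attacks (3,1): yes

Answer: yes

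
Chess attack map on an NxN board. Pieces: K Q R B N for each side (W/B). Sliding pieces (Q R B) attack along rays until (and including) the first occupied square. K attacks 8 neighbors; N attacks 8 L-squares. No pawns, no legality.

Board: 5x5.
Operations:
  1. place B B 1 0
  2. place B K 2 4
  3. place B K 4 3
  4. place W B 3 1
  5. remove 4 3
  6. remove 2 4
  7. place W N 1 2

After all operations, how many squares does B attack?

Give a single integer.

Answer: 4

Derivation:
Op 1: place BB@(1,0)
Op 2: place BK@(2,4)
Op 3: place BK@(4,3)
Op 4: place WB@(3,1)
Op 5: remove (4,3)
Op 6: remove (2,4)
Op 7: place WN@(1,2)
Per-piece attacks for B:
  BB@(1,0): attacks (2,1) (3,2) (4,3) (0,1)
Union (4 distinct): (0,1) (2,1) (3,2) (4,3)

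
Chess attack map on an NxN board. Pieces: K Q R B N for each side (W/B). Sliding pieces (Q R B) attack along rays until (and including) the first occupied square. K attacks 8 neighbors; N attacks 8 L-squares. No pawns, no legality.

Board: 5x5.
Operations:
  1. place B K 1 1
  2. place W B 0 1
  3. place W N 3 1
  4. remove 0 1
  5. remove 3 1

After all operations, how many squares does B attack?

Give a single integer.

Op 1: place BK@(1,1)
Op 2: place WB@(0,1)
Op 3: place WN@(3,1)
Op 4: remove (0,1)
Op 5: remove (3,1)
Per-piece attacks for B:
  BK@(1,1): attacks (1,2) (1,0) (2,1) (0,1) (2,2) (2,0) (0,2) (0,0)
Union (8 distinct): (0,0) (0,1) (0,2) (1,0) (1,2) (2,0) (2,1) (2,2)

Answer: 8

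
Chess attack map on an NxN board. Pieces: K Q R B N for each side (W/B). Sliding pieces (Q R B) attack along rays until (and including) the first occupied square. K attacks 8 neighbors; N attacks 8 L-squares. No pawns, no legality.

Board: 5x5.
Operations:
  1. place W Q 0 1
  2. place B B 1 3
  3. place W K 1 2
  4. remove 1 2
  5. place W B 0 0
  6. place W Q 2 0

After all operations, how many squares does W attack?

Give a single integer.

Answer: 19

Derivation:
Op 1: place WQ@(0,1)
Op 2: place BB@(1,3)
Op 3: place WK@(1,2)
Op 4: remove (1,2)
Op 5: place WB@(0,0)
Op 6: place WQ@(2,0)
Per-piece attacks for W:
  WB@(0,0): attacks (1,1) (2,2) (3,3) (4,4)
  WQ@(0,1): attacks (0,2) (0,3) (0,4) (0,0) (1,1) (2,1) (3,1) (4,1) (1,2) (2,3) (3,4) (1,0) [ray(0,-1) blocked at (0,0)]
  WQ@(2,0): attacks (2,1) (2,2) (2,3) (2,4) (3,0) (4,0) (1,0) (0,0) (3,1) (4,2) (1,1) (0,2) [ray(-1,0) blocked at (0,0)]
Union (19 distinct): (0,0) (0,2) (0,3) (0,4) (1,0) (1,1) (1,2) (2,1) (2,2) (2,3) (2,4) (3,0) (3,1) (3,3) (3,4) (4,0) (4,1) (4,2) (4,4)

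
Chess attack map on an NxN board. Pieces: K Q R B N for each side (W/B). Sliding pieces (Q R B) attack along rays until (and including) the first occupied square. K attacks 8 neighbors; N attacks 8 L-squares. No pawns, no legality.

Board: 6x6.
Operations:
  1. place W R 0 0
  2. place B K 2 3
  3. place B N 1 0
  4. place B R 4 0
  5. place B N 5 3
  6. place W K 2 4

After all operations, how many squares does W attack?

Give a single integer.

Op 1: place WR@(0,0)
Op 2: place BK@(2,3)
Op 3: place BN@(1,0)
Op 4: place BR@(4,0)
Op 5: place BN@(5,3)
Op 6: place WK@(2,4)
Per-piece attacks for W:
  WR@(0,0): attacks (0,1) (0,2) (0,3) (0,4) (0,5) (1,0) [ray(1,0) blocked at (1,0)]
  WK@(2,4): attacks (2,5) (2,3) (3,4) (1,4) (3,5) (3,3) (1,5) (1,3)
Union (14 distinct): (0,1) (0,2) (0,3) (0,4) (0,5) (1,0) (1,3) (1,4) (1,5) (2,3) (2,5) (3,3) (3,4) (3,5)

Answer: 14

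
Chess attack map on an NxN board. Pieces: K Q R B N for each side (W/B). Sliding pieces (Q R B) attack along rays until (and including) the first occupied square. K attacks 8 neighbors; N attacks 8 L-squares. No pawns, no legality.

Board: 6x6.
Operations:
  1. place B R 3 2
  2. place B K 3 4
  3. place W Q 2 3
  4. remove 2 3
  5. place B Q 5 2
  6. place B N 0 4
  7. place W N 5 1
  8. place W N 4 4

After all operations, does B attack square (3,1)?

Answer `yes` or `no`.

Op 1: place BR@(3,2)
Op 2: place BK@(3,4)
Op 3: place WQ@(2,3)
Op 4: remove (2,3)
Op 5: place BQ@(5,2)
Op 6: place BN@(0,4)
Op 7: place WN@(5,1)
Op 8: place WN@(4,4)
Per-piece attacks for B:
  BN@(0,4): attacks (2,5) (1,2) (2,3)
  BR@(3,2): attacks (3,3) (3,4) (3,1) (3,0) (4,2) (5,2) (2,2) (1,2) (0,2) [ray(0,1) blocked at (3,4); ray(1,0) blocked at (5,2)]
  BK@(3,4): attacks (3,5) (3,3) (4,4) (2,4) (4,5) (4,3) (2,5) (2,3)
  BQ@(5,2): attacks (5,3) (5,4) (5,5) (5,1) (4,2) (3,2) (4,3) (3,4) (4,1) (3,0) [ray(0,-1) blocked at (5,1); ray(-1,0) blocked at (3,2); ray(-1,1) blocked at (3,4)]
B attacks (3,1): yes

Answer: yes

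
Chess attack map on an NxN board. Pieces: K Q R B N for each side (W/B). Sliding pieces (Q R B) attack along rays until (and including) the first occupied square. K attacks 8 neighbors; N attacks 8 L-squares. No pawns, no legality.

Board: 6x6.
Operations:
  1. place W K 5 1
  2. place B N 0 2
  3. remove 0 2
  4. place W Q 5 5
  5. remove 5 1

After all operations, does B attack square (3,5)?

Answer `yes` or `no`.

Answer: no

Derivation:
Op 1: place WK@(5,1)
Op 2: place BN@(0,2)
Op 3: remove (0,2)
Op 4: place WQ@(5,5)
Op 5: remove (5,1)
Per-piece attacks for B:
B attacks (3,5): no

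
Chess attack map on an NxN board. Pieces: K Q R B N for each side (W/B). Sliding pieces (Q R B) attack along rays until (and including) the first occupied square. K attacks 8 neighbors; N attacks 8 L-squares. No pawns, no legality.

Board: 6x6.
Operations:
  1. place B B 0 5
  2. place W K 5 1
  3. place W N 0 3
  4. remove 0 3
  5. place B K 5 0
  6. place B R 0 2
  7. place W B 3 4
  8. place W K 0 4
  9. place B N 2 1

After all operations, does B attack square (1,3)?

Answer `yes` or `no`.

Answer: yes

Derivation:
Op 1: place BB@(0,5)
Op 2: place WK@(5,1)
Op 3: place WN@(0,3)
Op 4: remove (0,3)
Op 5: place BK@(5,0)
Op 6: place BR@(0,2)
Op 7: place WB@(3,4)
Op 8: place WK@(0,4)
Op 9: place BN@(2,1)
Per-piece attacks for B:
  BR@(0,2): attacks (0,3) (0,4) (0,1) (0,0) (1,2) (2,2) (3,2) (4,2) (5,2) [ray(0,1) blocked at (0,4)]
  BB@(0,5): attacks (1,4) (2,3) (3,2) (4,1) (5,0) [ray(1,-1) blocked at (5,0)]
  BN@(2,1): attacks (3,3) (4,2) (1,3) (0,2) (4,0) (0,0)
  BK@(5,0): attacks (5,1) (4,0) (4,1)
B attacks (1,3): yes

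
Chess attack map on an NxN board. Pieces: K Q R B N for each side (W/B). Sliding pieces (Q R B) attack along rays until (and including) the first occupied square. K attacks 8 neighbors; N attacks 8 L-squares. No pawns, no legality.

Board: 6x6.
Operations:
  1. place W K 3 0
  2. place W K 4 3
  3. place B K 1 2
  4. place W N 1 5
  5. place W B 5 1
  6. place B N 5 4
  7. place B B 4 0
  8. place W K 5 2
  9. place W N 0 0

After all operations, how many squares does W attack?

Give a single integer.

Op 1: place WK@(3,0)
Op 2: place WK@(4,3)
Op 3: place BK@(1,2)
Op 4: place WN@(1,5)
Op 5: place WB@(5,1)
Op 6: place BN@(5,4)
Op 7: place BB@(4,0)
Op 8: place WK@(5,2)
Op 9: place WN@(0,0)
Per-piece attacks for W:
  WN@(0,0): attacks (1,2) (2,1)
  WN@(1,5): attacks (2,3) (3,4) (0,3)
  WK@(3,0): attacks (3,1) (4,0) (2,0) (4,1) (2,1)
  WK@(4,3): attacks (4,4) (4,2) (5,3) (3,3) (5,4) (5,2) (3,4) (3,2)
  WB@(5,1): attacks (4,2) (3,3) (2,4) (1,5) (4,0) [ray(-1,1) blocked at (1,5); ray(-1,-1) blocked at (4,0)]
  WK@(5,2): attacks (5,3) (5,1) (4,2) (4,3) (4,1)
Union (20 distinct): (0,3) (1,2) (1,5) (2,0) (2,1) (2,3) (2,4) (3,1) (3,2) (3,3) (3,4) (4,0) (4,1) (4,2) (4,3) (4,4) (5,1) (5,2) (5,3) (5,4)

Answer: 20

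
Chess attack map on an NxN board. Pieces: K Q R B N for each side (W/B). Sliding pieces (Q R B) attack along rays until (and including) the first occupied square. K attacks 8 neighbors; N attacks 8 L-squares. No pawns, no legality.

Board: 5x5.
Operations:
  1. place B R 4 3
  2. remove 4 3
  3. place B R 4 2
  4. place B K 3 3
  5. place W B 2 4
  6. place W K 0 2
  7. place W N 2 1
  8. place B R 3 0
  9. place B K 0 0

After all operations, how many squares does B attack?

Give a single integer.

Answer: 19

Derivation:
Op 1: place BR@(4,3)
Op 2: remove (4,3)
Op 3: place BR@(4,2)
Op 4: place BK@(3,3)
Op 5: place WB@(2,4)
Op 6: place WK@(0,2)
Op 7: place WN@(2,1)
Op 8: place BR@(3,0)
Op 9: place BK@(0,0)
Per-piece attacks for B:
  BK@(0,0): attacks (0,1) (1,0) (1,1)
  BR@(3,0): attacks (3,1) (3,2) (3,3) (4,0) (2,0) (1,0) (0,0) [ray(0,1) blocked at (3,3); ray(-1,0) blocked at (0,0)]
  BK@(3,3): attacks (3,4) (3,2) (4,3) (2,3) (4,4) (4,2) (2,4) (2,2)
  BR@(4,2): attacks (4,3) (4,4) (4,1) (4,0) (3,2) (2,2) (1,2) (0,2) [ray(-1,0) blocked at (0,2)]
Union (19 distinct): (0,0) (0,1) (0,2) (1,0) (1,1) (1,2) (2,0) (2,2) (2,3) (2,4) (3,1) (3,2) (3,3) (3,4) (4,0) (4,1) (4,2) (4,3) (4,4)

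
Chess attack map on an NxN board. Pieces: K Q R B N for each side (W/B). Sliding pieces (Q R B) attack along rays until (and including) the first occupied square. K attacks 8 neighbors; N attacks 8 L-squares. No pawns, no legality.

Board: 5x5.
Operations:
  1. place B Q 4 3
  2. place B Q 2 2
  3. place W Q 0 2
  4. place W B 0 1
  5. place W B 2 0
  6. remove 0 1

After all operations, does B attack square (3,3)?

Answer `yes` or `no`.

Op 1: place BQ@(4,3)
Op 2: place BQ@(2,2)
Op 3: place WQ@(0,2)
Op 4: place WB@(0,1)
Op 5: place WB@(2,0)
Op 6: remove (0,1)
Per-piece attacks for B:
  BQ@(2,2): attacks (2,3) (2,4) (2,1) (2,0) (3,2) (4,2) (1,2) (0,2) (3,3) (4,4) (3,1) (4,0) (1,3) (0,4) (1,1) (0,0) [ray(0,-1) blocked at (2,0); ray(-1,0) blocked at (0,2)]
  BQ@(4,3): attacks (4,4) (4,2) (4,1) (4,0) (3,3) (2,3) (1,3) (0,3) (3,4) (3,2) (2,1) (1,0)
B attacks (3,3): yes

Answer: yes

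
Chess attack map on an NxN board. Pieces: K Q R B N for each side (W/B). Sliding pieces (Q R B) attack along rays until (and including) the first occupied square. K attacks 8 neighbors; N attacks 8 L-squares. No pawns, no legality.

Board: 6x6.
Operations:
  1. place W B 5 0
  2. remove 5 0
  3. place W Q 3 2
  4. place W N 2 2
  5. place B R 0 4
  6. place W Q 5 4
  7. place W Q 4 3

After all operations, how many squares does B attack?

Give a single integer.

Answer: 10

Derivation:
Op 1: place WB@(5,0)
Op 2: remove (5,0)
Op 3: place WQ@(3,2)
Op 4: place WN@(2,2)
Op 5: place BR@(0,4)
Op 6: place WQ@(5,4)
Op 7: place WQ@(4,3)
Per-piece attacks for B:
  BR@(0,4): attacks (0,5) (0,3) (0,2) (0,1) (0,0) (1,4) (2,4) (3,4) (4,4) (5,4) [ray(1,0) blocked at (5,4)]
Union (10 distinct): (0,0) (0,1) (0,2) (0,3) (0,5) (1,4) (2,4) (3,4) (4,4) (5,4)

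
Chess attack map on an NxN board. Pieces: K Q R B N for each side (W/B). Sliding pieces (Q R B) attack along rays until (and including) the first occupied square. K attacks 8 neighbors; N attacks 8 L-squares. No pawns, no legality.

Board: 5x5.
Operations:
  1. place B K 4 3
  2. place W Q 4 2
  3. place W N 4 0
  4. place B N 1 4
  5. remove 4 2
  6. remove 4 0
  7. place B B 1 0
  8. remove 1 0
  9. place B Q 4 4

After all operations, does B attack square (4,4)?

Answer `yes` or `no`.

Op 1: place BK@(4,3)
Op 2: place WQ@(4,2)
Op 3: place WN@(4,0)
Op 4: place BN@(1,4)
Op 5: remove (4,2)
Op 6: remove (4,0)
Op 7: place BB@(1,0)
Op 8: remove (1,0)
Op 9: place BQ@(4,4)
Per-piece attacks for B:
  BN@(1,4): attacks (2,2) (3,3) (0,2)
  BK@(4,3): attacks (4,4) (4,2) (3,3) (3,4) (3,2)
  BQ@(4,4): attacks (4,3) (3,4) (2,4) (1,4) (3,3) (2,2) (1,1) (0,0) [ray(0,-1) blocked at (4,3); ray(-1,0) blocked at (1,4)]
B attacks (4,4): yes

Answer: yes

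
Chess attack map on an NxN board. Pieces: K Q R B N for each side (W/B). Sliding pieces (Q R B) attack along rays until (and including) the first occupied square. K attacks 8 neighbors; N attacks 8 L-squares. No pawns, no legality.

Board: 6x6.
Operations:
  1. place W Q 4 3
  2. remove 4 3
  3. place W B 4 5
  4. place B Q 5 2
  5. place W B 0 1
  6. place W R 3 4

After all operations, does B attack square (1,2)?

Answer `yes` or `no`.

Op 1: place WQ@(4,3)
Op 2: remove (4,3)
Op 3: place WB@(4,5)
Op 4: place BQ@(5,2)
Op 5: place WB@(0,1)
Op 6: place WR@(3,4)
Per-piece attacks for B:
  BQ@(5,2): attacks (5,3) (5,4) (5,5) (5,1) (5,0) (4,2) (3,2) (2,2) (1,2) (0,2) (4,3) (3,4) (4,1) (3,0) [ray(-1,1) blocked at (3,4)]
B attacks (1,2): yes

Answer: yes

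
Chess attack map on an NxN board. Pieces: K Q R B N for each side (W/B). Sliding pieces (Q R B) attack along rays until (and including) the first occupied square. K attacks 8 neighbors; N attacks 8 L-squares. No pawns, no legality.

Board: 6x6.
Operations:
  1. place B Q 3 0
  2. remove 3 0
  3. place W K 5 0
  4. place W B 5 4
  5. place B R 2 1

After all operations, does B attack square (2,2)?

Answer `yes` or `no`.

Op 1: place BQ@(3,0)
Op 2: remove (3,0)
Op 3: place WK@(5,0)
Op 4: place WB@(5,4)
Op 5: place BR@(2,1)
Per-piece attacks for B:
  BR@(2,1): attacks (2,2) (2,3) (2,4) (2,5) (2,0) (3,1) (4,1) (5,1) (1,1) (0,1)
B attacks (2,2): yes

Answer: yes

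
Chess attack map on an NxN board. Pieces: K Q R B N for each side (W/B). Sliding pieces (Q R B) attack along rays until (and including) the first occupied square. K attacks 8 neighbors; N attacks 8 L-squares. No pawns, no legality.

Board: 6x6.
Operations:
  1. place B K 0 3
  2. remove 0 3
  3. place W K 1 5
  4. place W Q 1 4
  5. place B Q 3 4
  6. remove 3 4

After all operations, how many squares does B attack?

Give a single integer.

Answer: 0

Derivation:
Op 1: place BK@(0,3)
Op 2: remove (0,3)
Op 3: place WK@(1,5)
Op 4: place WQ@(1,4)
Op 5: place BQ@(3,4)
Op 6: remove (3,4)
Per-piece attacks for B:
Union (0 distinct): (none)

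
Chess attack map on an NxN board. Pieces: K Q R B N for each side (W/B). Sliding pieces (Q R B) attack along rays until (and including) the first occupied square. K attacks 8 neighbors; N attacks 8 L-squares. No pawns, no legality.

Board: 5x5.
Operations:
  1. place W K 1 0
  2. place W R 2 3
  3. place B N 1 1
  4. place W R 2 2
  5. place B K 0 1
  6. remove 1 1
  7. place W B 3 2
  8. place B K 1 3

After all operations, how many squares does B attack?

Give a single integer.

Op 1: place WK@(1,0)
Op 2: place WR@(2,3)
Op 3: place BN@(1,1)
Op 4: place WR@(2,2)
Op 5: place BK@(0,1)
Op 6: remove (1,1)
Op 7: place WB@(3,2)
Op 8: place BK@(1,3)
Per-piece attacks for B:
  BK@(0,1): attacks (0,2) (0,0) (1,1) (1,2) (1,0)
  BK@(1,3): attacks (1,4) (1,2) (2,3) (0,3) (2,4) (2,2) (0,4) (0,2)
Union (11 distinct): (0,0) (0,2) (0,3) (0,4) (1,0) (1,1) (1,2) (1,4) (2,2) (2,3) (2,4)

Answer: 11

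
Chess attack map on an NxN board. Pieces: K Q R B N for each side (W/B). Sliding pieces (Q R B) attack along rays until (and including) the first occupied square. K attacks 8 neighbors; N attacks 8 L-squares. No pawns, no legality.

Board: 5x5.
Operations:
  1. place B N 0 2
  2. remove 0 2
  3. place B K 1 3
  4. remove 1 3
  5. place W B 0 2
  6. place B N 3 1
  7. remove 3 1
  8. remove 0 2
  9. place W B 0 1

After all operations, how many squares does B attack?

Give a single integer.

Answer: 0

Derivation:
Op 1: place BN@(0,2)
Op 2: remove (0,2)
Op 3: place BK@(1,3)
Op 4: remove (1,3)
Op 5: place WB@(0,2)
Op 6: place BN@(3,1)
Op 7: remove (3,1)
Op 8: remove (0,2)
Op 9: place WB@(0,1)
Per-piece attacks for B:
Union (0 distinct): (none)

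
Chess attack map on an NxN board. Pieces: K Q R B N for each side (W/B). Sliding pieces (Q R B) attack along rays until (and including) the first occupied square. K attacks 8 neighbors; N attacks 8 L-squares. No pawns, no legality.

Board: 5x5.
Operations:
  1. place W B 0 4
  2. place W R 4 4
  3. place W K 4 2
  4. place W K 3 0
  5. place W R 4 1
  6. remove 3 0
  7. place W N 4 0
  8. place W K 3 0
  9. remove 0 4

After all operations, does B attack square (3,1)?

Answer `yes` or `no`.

Op 1: place WB@(0,4)
Op 2: place WR@(4,4)
Op 3: place WK@(4,2)
Op 4: place WK@(3,0)
Op 5: place WR@(4,1)
Op 6: remove (3,0)
Op 7: place WN@(4,0)
Op 8: place WK@(3,0)
Op 9: remove (0,4)
Per-piece attacks for B:
B attacks (3,1): no

Answer: no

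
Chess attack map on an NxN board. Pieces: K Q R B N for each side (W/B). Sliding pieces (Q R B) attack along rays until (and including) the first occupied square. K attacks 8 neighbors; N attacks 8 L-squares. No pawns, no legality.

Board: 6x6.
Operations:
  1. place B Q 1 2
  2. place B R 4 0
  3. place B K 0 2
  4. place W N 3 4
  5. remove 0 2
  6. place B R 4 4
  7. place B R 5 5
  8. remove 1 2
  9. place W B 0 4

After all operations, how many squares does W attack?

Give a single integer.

Op 1: place BQ@(1,2)
Op 2: place BR@(4,0)
Op 3: place BK@(0,2)
Op 4: place WN@(3,4)
Op 5: remove (0,2)
Op 6: place BR@(4,4)
Op 7: place BR@(5,5)
Op 8: remove (1,2)
Op 9: place WB@(0,4)
Per-piece attacks for W:
  WB@(0,4): attacks (1,5) (1,3) (2,2) (3,1) (4,0) [ray(1,-1) blocked at (4,0)]
  WN@(3,4): attacks (5,5) (1,5) (4,2) (5,3) (2,2) (1,3)
Union (8 distinct): (1,3) (1,5) (2,2) (3,1) (4,0) (4,2) (5,3) (5,5)

Answer: 8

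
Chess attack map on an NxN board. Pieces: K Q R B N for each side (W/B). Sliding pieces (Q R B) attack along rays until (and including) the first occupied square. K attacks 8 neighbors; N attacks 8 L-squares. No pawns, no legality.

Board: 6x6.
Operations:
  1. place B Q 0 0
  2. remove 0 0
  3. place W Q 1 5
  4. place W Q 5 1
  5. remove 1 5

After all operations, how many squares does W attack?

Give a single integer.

Op 1: place BQ@(0,0)
Op 2: remove (0,0)
Op 3: place WQ@(1,5)
Op 4: place WQ@(5,1)
Op 5: remove (1,5)
Per-piece attacks for W:
  WQ@(5,1): attacks (5,2) (5,3) (5,4) (5,5) (5,0) (4,1) (3,1) (2,1) (1,1) (0,1) (4,2) (3,3) (2,4) (1,5) (4,0)
Union (15 distinct): (0,1) (1,1) (1,5) (2,1) (2,4) (3,1) (3,3) (4,0) (4,1) (4,2) (5,0) (5,2) (5,3) (5,4) (5,5)

Answer: 15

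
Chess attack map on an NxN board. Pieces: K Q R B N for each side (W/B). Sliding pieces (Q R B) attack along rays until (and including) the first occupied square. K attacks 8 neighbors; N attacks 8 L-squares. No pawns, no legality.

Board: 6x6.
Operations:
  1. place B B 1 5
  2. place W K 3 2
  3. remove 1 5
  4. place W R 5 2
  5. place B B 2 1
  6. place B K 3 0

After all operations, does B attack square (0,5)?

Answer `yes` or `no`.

Op 1: place BB@(1,5)
Op 2: place WK@(3,2)
Op 3: remove (1,5)
Op 4: place WR@(5,2)
Op 5: place BB@(2,1)
Op 6: place BK@(3,0)
Per-piece attacks for B:
  BB@(2,1): attacks (3,2) (3,0) (1,2) (0,3) (1,0) [ray(1,1) blocked at (3,2); ray(1,-1) blocked at (3,0)]
  BK@(3,0): attacks (3,1) (4,0) (2,0) (4,1) (2,1)
B attacks (0,5): no

Answer: no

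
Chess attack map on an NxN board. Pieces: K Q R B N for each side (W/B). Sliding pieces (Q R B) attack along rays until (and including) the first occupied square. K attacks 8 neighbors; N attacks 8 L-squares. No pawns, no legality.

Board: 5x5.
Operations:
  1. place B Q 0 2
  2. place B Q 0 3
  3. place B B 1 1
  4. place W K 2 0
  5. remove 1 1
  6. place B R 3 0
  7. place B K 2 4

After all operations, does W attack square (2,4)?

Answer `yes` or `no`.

Answer: no

Derivation:
Op 1: place BQ@(0,2)
Op 2: place BQ@(0,3)
Op 3: place BB@(1,1)
Op 4: place WK@(2,0)
Op 5: remove (1,1)
Op 6: place BR@(3,0)
Op 7: place BK@(2,4)
Per-piece attacks for W:
  WK@(2,0): attacks (2,1) (3,0) (1,0) (3,1) (1,1)
W attacks (2,4): no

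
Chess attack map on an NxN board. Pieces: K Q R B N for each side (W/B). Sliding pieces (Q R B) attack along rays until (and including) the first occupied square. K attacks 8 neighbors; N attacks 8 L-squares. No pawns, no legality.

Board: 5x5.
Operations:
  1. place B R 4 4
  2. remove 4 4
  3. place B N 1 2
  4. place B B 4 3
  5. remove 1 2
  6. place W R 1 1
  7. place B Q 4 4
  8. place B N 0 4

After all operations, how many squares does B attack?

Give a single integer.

Answer: 13

Derivation:
Op 1: place BR@(4,4)
Op 2: remove (4,4)
Op 3: place BN@(1,2)
Op 4: place BB@(4,3)
Op 5: remove (1,2)
Op 6: place WR@(1,1)
Op 7: place BQ@(4,4)
Op 8: place BN@(0,4)
Per-piece attacks for B:
  BN@(0,4): attacks (1,2) (2,3)
  BB@(4,3): attacks (3,4) (3,2) (2,1) (1,0)
  BQ@(4,4): attacks (4,3) (3,4) (2,4) (1,4) (0,4) (3,3) (2,2) (1,1) [ray(0,-1) blocked at (4,3); ray(-1,0) blocked at (0,4); ray(-1,-1) blocked at (1,1)]
Union (13 distinct): (0,4) (1,0) (1,1) (1,2) (1,4) (2,1) (2,2) (2,3) (2,4) (3,2) (3,3) (3,4) (4,3)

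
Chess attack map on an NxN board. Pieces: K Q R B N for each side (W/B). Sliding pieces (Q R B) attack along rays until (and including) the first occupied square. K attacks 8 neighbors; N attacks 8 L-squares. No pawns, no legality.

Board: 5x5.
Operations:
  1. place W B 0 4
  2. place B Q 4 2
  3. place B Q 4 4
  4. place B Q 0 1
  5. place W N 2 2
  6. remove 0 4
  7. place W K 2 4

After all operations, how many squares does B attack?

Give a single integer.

Op 1: place WB@(0,4)
Op 2: place BQ@(4,2)
Op 3: place BQ@(4,4)
Op 4: place BQ@(0,1)
Op 5: place WN@(2,2)
Op 6: remove (0,4)
Op 7: place WK@(2,4)
Per-piece attacks for B:
  BQ@(0,1): attacks (0,2) (0,3) (0,4) (0,0) (1,1) (2,1) (3,1) (4,1) (1,2) (2,3) (3,4) (1,0)
  BQ@(4,2): attacks (4,3) (4,4) (4,1) (4,0) (3,2) (2,2) (3,3) (2,4) (3,1) (2,0) [ray(0,1) blocked at (4,4); ray(-1,0) blocked at (2,2); ray(-1,1) blocked at (2,4)]
  BQ@(4,4): attacks (4,3) (4,2) (3,4) (2,4) (3,3) (2,2) [ray(0,-1) blocked at (4,2); ray(-1,0) blocked at (2,4); ray(-1,-1) blocked at (2,2)]
Union (21 distinct): (0,0) (0,2) (0,3) (0,4) (1,0) (1,1) (1,2) (2,0) (2,1) (2,2) (2,3) (2,4) (3,1) (3,2) (3,3) (3,4) (4,0) (4,1) (4,2) (4,3) (4,4)

Answer: 21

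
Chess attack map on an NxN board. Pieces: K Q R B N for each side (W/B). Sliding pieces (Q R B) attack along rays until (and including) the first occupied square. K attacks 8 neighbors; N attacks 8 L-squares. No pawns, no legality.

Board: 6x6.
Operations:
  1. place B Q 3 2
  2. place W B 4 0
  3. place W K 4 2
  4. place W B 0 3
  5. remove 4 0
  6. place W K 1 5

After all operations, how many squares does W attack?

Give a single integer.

Answer: 16

Derivation:
Op 1: place BQ@(3,2)
Op 2: place WB@(4,0)
Op 3: place WK@(4,2)
Op 4: place WB@(0,3)
Op 5: remove (4,0)
Op 6: place WK@(1,5)
Per-piece attacks for W:
  WB@(0,3): attacks (1,4) (2,5) (1,2) (2,1) (3,0)
  WK@(1,5): attacks (1,4) (2,5) (0,5) (2,4) (0,4)
  WK@(4,2): attacks (4,3) (4,1) (5,2) (3,2) (5,3) (5,1) (3,3) (3,1)
Union (16 distinct): (0,4) (0,5) (1,2) (1,4) (2,1) (2,4) (2,5) (3,0) (3,1) (3,2) (3,3) (4,1) (4,3) (5,1) (5,2) (5,3)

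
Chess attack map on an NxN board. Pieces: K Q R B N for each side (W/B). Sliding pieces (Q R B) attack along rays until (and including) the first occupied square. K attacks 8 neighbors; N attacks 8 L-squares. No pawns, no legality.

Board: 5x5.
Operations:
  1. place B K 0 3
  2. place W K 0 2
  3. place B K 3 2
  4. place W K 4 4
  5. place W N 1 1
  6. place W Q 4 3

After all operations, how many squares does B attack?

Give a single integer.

Answer: 13

Derivation:
Op 1: place BK@(0,3)
Op 2: place WK@(0,2)
Op 3: place BK@(3,2)
Op 4: place WK@(4,4)
Op 5: place WN@(1,1)
Op 6: place WQ@(4,3)
Per-piece attacks for B:
  BK@(0,3): attacks (0,4) (0,2) (1,3) (1,4) (1,2)
  BK@(3,2): attacks (3,3) (3,1) (4,2) (2,2) (4,3) (4,1) (2,3) (2,1)
Union (13 distinct): (0,2) (0,4) (1,2) (1,3) (1,4) (2,1) (2,2) (2,3) (3,1) (3,3) (4,1) (4,2) (4,3)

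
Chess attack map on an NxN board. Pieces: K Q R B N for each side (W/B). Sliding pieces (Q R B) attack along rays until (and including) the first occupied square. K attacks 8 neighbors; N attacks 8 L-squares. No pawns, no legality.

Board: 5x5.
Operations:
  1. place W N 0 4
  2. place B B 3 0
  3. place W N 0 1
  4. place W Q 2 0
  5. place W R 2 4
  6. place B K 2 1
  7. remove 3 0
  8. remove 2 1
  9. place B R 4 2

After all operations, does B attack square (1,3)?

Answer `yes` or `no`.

Op 1: place WN@(0,4)
Op 2: place BB@(3,0)
Op 3: place WN@(0,1)
Op 4: place WQ@(2,0)
Op 5: place WR@(2,4)
Op 6: place BK@(2,1)
Op 7: remove (3,0)
Op 8: remove (2,1)
Op 9: place BR@(4,2)
Per-piece attacks for B:
  BR@(4,2): attacks (4,3) (4,4) (4,1) (4,0) (3,2) (2,2) (1,2) (0,2)
B attacks (1,3): no

Answer: no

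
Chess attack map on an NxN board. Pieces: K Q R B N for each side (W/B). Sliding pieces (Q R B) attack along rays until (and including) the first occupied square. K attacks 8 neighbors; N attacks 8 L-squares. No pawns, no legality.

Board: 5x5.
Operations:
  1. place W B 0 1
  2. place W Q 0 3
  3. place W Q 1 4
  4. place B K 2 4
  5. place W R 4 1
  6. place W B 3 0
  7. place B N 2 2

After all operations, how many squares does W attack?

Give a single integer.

Op 1: place WB@(0,1)
Op 2: place WQ@(0,3)
Op 3: place WQ@(1,4)
Op 4: place BK@(2,4)
Op 5: place WR@(4,1)
Op 6: place WB@(3,0)
Op 7: place BN@(2,2)
Per-piece attacks for W:
  WB@(0,1): attacks (1,2) (2,3) (3,4) (1,0)
  WQ@(0,3): attacks (0,4) (0,2) (0,1) (1,3) (2,3) (3,3) (4,3) (1,4) (1,2) (2,1) (3,0) [ray(0,-1) blocked at (0,1); ray(1,1) blocked at (1,4); ray(1,-1) blocked at (3,0)]
  WQ@(1,4): attacks (1,3) (1,2) (1,1) (1,0) (2,4) (0,4) (2,3) (3,2) (4,1) (0,3) [ray(1,0) blocked at (2,4); ray(1,-1) blocked at (4,1); ray(-1,-1) blocked at (0,3)]
  WB@(3,0): attacks (4,1) (2,1) (1,2) (0,3) [ray(1,1) blocked at (4,1); ray(-1,1) blocked at (0,3)]
  WR@(4,1): attacks (4,2) (4,3) (4,4) (4,0) (3,1) (2,1) (1,1) (0,1) [ray(-1,0) blocked at (0,1)]
Union (22 distinct): (0,1) (0,2) (0,3) (0,4) (1,0) (1,1) (1,2) (1,3) (1,4) (2,1) (2,3) (2,4) (3,0) (3,1) (3,2) (3,3) (3,4) (4,0) (4,1) (4,2) (4,3) (4,4)

Answer: 22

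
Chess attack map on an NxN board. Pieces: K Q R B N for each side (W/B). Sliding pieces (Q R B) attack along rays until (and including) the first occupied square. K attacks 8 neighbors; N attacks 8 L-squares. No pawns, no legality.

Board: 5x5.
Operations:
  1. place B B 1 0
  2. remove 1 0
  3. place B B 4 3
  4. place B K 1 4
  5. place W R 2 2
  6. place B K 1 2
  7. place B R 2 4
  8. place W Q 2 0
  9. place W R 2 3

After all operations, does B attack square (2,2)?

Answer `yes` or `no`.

Answer: yes

Derivation:
Op 1: place BB@(1,0)
Op 2: remove (1,0)
Op 3: place BB@(4,3)
Op 4: place BK@(1,4)
Op 5: place WR@(2,2)
Op 6: place BK@(1,2)
Op 7: place BR@(2,4)
Op 8: place WQ@(2,0)
Op 9: place WR@(2,3)
Per-piece attacks for B:
  BK@(1,2): attacks (1,3) (1,1) (2,2) (0,2) (2,3) (2,1) (0,3) (0,1)
  BK@(1,4): attacks (1,3) (2,4) (0,4) (2,3) (0,3)
  BR@(2,4): attacks (2,3) (3,4) (4,4) (1,4) [ray(0,-1) blocked at (2,3); ray(-1,0) blocked at (1,4)]
  BB@(4,3): attacks (3,4) (3,2) (2,1) (1,0)
B attacks (2,2): yes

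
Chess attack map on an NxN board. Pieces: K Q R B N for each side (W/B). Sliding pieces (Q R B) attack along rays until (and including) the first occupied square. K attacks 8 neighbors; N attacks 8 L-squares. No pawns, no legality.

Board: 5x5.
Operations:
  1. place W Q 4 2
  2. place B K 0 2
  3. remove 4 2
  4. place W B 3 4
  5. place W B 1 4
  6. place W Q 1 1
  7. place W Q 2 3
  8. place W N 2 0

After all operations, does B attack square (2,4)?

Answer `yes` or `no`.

Op 1: place WQ@(4,2)
Op 2: place BK@(0,2)
Op 3: remove (4,2)
Op 4: place WB@(3,4)
Op 5: place WB@(1,4)
Op 6: place WQ@(1,1)
Op 7: place WQ@(2,3)
Op 8: place WN@(2,0)
Per-piece attacks for B:
  BK@(0,2): attacks (0,3) (0,1) (1,2) (1,3) (1,1)
B attacks (2,4): no

Answer: no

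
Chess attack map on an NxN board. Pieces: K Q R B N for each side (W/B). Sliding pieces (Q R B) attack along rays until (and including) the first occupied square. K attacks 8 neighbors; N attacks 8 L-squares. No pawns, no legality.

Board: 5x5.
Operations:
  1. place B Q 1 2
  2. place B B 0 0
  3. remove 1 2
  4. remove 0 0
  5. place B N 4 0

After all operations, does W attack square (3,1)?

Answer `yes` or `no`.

Op 1: place BQ@(1,2)
Op 2: place BB@(0,0)
Op 3: remove (1,2)
Op 4: remove (0,0)
Op 5: place BN@(4,0)
Per-piece attacks for W:
W attacks (3,1): no

Answer: no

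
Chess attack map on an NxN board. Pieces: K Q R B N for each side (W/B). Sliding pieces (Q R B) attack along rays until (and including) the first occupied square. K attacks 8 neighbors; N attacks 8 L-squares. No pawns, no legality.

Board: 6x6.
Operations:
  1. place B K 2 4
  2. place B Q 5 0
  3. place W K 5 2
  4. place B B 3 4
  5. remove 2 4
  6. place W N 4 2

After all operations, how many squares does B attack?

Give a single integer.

Op 1: place BK@(2,4)
Op 2: place BQ@(5,0)
Op 3: place WK@(5,2)
Op 4: place BB@(3,4)
Op 5: remove (2,4)
Op 6: place WN@(4,2)
Per-piece attacks for B:
  BB@(3,4): attacks (4,5) (4,3) (5,2) (2,5) (2,3) (1,2) (0,1) [ray(1,-1) blocked at (5,2)]
  BQ@(5,0): attacks (5,1) (5,2) (4,0) (3,0) (2,0) (1,0) (0,0) (4,1) (3,2) (2,3) (1,4) (0,5) [ray(0,1) blocked at (5,2)]
Union (17 distinct): (0,0) (0,1) (0,5) (1,0) (1,2) (1,4) (2,0) (2,3) (2,5) (3,0) (3,2) (4,0) (4,1) (4,3) (4,5) (5,1) (5,2)

Answer: 17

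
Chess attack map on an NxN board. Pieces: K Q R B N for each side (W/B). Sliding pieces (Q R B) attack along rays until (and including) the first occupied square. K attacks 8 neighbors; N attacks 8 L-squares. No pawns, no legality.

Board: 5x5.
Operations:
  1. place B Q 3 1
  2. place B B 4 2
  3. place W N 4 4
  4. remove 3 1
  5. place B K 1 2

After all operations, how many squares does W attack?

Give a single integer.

Answer: 2

Derivation:
Op 1: place BQ@(3,1)
Op 2: place BB@(4,2)
Op 3: place WN@(4,4)
Op 4: remove (3,1)
Op 5: place BK@(1,2)
Per-piece attacks for W:
  WN@(4,4): attacks (3,2) (2,3)
Union (2 distinct): (2,3) (3,2)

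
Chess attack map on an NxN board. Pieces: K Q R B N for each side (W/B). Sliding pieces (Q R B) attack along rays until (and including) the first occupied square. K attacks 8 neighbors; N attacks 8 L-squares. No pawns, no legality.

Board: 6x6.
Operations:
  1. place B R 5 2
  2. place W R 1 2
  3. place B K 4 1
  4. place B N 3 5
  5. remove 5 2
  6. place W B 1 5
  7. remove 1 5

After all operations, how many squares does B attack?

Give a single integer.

Op 1: place BR@(5,2)
Op 2: place WR@(1,2)
Op 3: place BK@(4,1)
Op 4: place BN@(3,5)
Op 5: remove (5,2)
Op 6: place WB@(1,5)
Op 7: remove (1,5)
Per-piece attacks for B:
  BN@(3,5): attacks (4,3) (5,4) (2,3) (1,4)
  BK@(4,1): attacks (4,2) (4,0) (5,1) (3,1) (5,2) (5,0) (3,2) (3,0)
Union (12 distinct): (1,4) (2,3) (3,0) (3,1) (3,2) (4,0) (4,2) (4,3) (5,0) (5,1) (5,2) (5,4)

Answer: 12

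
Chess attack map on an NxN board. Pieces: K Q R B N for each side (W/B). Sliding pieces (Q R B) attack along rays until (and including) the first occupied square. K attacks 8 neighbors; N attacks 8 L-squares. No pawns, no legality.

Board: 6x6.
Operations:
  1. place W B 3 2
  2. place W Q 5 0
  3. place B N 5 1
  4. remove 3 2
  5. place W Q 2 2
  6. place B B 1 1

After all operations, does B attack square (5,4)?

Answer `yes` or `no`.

Answer: no

Derivation:
Op 1: place WB@(3,2)
Op 2: place WQ@(5,0)
Op 3: place BN@(5,1)
Op 4: remove (3,2)
Op 5: place WQ@(2,2)
Op 6: place BB@(1,1)
Per-piece attacks for B:
  BB@(1,1): attacks (2,2) (2,0) (0,2) (0,0) [ray(1,1) blocked at (2,2)]
  BN@(5,1): attacks (4,3) (3,2) (3,0)
B attacks (5,4): no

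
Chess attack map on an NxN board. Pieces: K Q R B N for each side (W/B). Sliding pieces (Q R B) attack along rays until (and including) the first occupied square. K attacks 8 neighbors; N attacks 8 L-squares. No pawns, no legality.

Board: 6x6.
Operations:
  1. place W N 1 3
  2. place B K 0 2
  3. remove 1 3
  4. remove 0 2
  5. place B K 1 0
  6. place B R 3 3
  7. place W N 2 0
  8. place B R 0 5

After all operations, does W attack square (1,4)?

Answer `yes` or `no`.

Answer: no

Derivation:
Op 1: place WN@(1,3)
Op 2: place BK@(0,2)
Op 3: remove (1,3)
Op 4: remove (0,2)
Op 5: place BK@(1,0)
Op 6: place BR@(3,3)
Op 7: place WN@(2,0)
Op 8: place BR@(0,5)
Per-piece attacks for W:
  WN@(2,0): attacks (3,2) (4,1) (1,2) (0,1)
W attacks (1,4): no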